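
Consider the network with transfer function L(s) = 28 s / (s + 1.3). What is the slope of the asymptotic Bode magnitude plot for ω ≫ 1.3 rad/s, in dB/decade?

0 dB/decade

With 1 zero and 1 pole, the high-frequency asymptotic slope is 20 × (1 − 1) = 0 dB/decade.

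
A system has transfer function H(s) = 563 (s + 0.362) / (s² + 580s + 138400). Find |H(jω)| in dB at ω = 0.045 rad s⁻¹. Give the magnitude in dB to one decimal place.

|j0.045 + 0.362| = √(0.045² + 0.362²) = 0.3648
|(j0.045)² + 580(j0.045) + 138400| = |1.384e+05 + j26.1| = 1.384e+05
|H(j0.045)| = 563 × 0.3648 / 1.384e+05 = 0.0014839
20 log₁₀(0.0014839) = -56.57 dB

-56.6 dB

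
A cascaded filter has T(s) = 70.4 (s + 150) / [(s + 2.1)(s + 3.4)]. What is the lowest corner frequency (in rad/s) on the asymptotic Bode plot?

2.1 rad/s

Break frequencies occur at each pole and zero magnitude: 2.1 rad/s, 3.4 rad/s, 150 rad/s.
The lowest is 2.1 rad/s.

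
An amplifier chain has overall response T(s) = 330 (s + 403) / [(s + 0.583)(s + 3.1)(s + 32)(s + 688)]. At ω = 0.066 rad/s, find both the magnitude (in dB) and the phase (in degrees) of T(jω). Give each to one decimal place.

|j0.066 + 403| = √(0.066² + 403²) = 403
|j0.066 + 0.583| = √(0.066² + 0.583²) = 0.5867
|j0.066 + 3.1| = √(0.066² + 3.1²) = 3.101
|j0.066 + 32| = √(0.066² + 32²) = 32
|j0.066 + 688| = √(0.066² + 688²) = 688
|T(j0.066)| = 330 × 403 / (0.5867 × 3.101 × 32 × 688) = 3.3204
20 log₁₀(3.3204) = 10.42 dB
∠(j0.066 + 403) = arctan(0.066/403) = 0.01°
∠(j0.066 + 0.583) = arctan(0.066/0.583) = 6.46°
∠(j0.066 + 3.1) = arctan(0.066/3.1) = 1.22°
∠(j0.066 + 32) = arctan(0.066/32) = 0.12°
∠(j0.066 + 688) = arctan(0.066/688) = 0.01°
∠T(j0.066) = 0.01° − (6.46° + 1.22° + 0.12° + 0.01°) = -7.79°

|T| = 10.4 dB, ∠T = -7.8°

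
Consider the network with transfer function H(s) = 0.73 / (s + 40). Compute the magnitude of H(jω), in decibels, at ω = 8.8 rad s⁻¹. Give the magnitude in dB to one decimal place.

-35.0 dB

|j8.8 + 40| = √(8.8² + 40²) = 40.96
|H(j8.8)| = 0.73 / 40.96 = 0.017824
20 log₁₀(0.017824) = -34.98 dB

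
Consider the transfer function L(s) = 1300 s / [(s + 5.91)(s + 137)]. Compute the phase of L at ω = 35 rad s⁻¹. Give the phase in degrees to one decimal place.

∠(j35) = 90.00°
∠(j35 + 5.91) = arctan(35/5.91) = 80.42°
∠(j35 + 137) = arctan(35/137) = 14.33°
∠L(j35) = 90.00° − (80.42° + 14.33°) = -4.75°

-4.7 deg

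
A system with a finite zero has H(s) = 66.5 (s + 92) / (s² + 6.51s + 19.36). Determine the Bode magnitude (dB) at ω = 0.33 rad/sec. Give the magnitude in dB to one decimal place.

50.0 dB

|j0.33 + 92| = √(0.33² + 92²) = 92
|(j0.33)² + 6.51(j0.33) + 19.36| = |19.251 + j2.1483| = 19.37
|H(j0.33)| = 66.5 × 92 / 19.37 = 315.84
20 log₁₀(315.84) = 49.99 dB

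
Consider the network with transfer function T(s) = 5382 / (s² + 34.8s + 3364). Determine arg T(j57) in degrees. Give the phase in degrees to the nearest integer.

-87 deg

∠[(j57)² + 34.8(j57) + 3364] = ∠[115 + j1983.6] = 86.68°
∠T(j57) = −86.68° = -86.68°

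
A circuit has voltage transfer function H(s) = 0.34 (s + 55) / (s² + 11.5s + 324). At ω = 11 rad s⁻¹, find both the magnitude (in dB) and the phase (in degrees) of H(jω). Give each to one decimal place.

|j11 + 55| = √(11² + 55²) = 56.09
|(j11)² + 11.5(j11) + 324| = |203 + j126.5| = 239.2
|H(j11)| = 0.34 × 56.09 / 239.2 = 0.079729
20 log₁₀(0.079729) = -21.97 dB
∠(j11 + 55) = arctan(11/55) = 11.31°
∠[(j11)² + 11.5(j11) + 324] = ∠[203 + j126.5] = 31.93°
∠H(j11) = 11.31° − 31.93° = -20.62°

|H| = -22.0 dB, ∠H = -20.6°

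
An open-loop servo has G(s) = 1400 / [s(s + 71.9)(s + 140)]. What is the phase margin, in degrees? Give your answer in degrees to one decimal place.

Gain crossover: |G(jω)| = 1 at ω ≈ 0.139 rad s⁻¹.
∠G(j0.139) = −90° − arctan(0.139/71.9) − arctan(0.139/140) ≈ -90.17°
PM = 180° + (-90.17°) = 89.83°

89.8°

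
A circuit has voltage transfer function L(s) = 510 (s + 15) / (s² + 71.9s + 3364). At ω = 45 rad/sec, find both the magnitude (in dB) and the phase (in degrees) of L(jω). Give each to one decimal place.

|j45 + 15| = √(45² + 15²) = 47.43
|(j45)² + 71.9(j45) + 3364| = |1339 + j3235.5| = 3502
|L(j45)| = 510 × 47.43 / 3502 = 6.9086
20 log₁₀(6.9086) = 16.79 dB
∠(j45 + 15) = arctan(45/15) = 71.57°
∠[(j45)² + 71.9(j45) + 3364] = ∠[1339 + j3235.5] = 67.52°
∠L(j45) = 71.57° − 67.52° = 4.05°

|L| = 16.8 dB, ∠L = 4.0°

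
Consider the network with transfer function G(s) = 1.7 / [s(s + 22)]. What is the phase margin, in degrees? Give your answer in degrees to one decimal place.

Gain crossover: |G(jω)| = 1 at ω ≈ 0.0773 rad/s.
∠G(j0.0773) = −90° − arctan(0.0773/22) ≈ -90.20°
PM = 180° + (-90.20°) = 89.80°

89.8 deg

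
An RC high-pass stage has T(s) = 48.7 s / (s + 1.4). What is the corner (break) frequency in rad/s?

1.4 rad/s

The single real pole at s = −1.4 gives a corner at ω = 1.4 rad/s.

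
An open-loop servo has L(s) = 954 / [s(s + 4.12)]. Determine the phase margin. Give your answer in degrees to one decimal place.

7.6°

Gain crossover: |L(jω)| = 1 at ω ≈ 30.7 rad/s.
∠L(j30.7) = −90° − arctan(30.7/4.12) ≈ -172.37°
PM = 180° + (-172.37°) = 7.63°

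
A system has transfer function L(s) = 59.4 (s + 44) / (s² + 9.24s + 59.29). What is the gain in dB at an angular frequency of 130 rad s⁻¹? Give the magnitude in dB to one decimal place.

|j130 + 44| = √(130² + 44²) = 137.2
|(j130)² + 9.24(j130) + 59.29| = |-16841 + j1201.2| = 1.688e+04
|L(j130)| = 59.4 × 137.2 / 1.688e+04 = 0.48286
20 log₁₀(0.48286) = -6.32 dB

-6.3 dB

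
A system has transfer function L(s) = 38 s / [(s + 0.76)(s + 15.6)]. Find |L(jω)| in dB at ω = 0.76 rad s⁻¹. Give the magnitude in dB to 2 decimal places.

|j0.76| = 0.76
|j0.76 + 0.76| = √(0.76² + 0.76²) = 1.075
|j0.76 + 15.6| = √(0.76² + 15.6²) = 15.62
|L(j0.76)| = 38 × 0.76 / (1.075 × 15.62) = 1.7204
20 log₁₀(1.7204) = 4.713 dB

4.71 dB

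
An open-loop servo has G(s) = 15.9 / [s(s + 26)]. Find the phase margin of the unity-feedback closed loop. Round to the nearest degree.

89°

Gain crossover: |G(jω)| = 1 at ω ≈ 0.611 rad/s.
∠G(j0.611) = −90° − arctan(0.611/26) ≈ -91.35°
PM = 180° + (-91.35°) = 88.65°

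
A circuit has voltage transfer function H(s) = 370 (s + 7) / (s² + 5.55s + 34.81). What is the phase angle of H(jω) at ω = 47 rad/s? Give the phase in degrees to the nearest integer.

-92°

∠(j47 + 7) = arctan(47/7) = 81.53°
∠[(j47)² + 5.55(j47) + 34.81] = ∠[-2174.2 + j260.85] = 173.16°
∠H(j47) = 81.53° − 173.16° = -91.63°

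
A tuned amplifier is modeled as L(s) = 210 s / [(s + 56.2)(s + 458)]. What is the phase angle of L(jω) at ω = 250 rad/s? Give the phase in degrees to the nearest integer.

∠(j250) = 90.00°
∠(j250 + 56.2) = arctan(250/56.2) = 77.33°
∠(j250 + 458) = arctan(250/458) = 28.63°
∠L(j250) = 90.00° − (77.33° + 28.63°) = -15.96°

-16 deg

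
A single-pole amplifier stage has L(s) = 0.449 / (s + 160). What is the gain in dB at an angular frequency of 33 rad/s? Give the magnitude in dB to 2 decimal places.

-51.22 dB

|j33 + 160| = √(33² + 160²) = 163.4
|L(j33)| = 0.449 / 163.4 = 0.0027484
20 log₁₀(0.0027484) = -51.218 dB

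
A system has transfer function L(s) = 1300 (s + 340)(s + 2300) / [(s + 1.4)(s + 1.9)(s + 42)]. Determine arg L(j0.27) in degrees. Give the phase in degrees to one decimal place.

-19.3 deg

∠(j0.27 + 340) = arctan(0.27/340) = 0.05°
∠(j0.27 + 2300) = arctan(0.27/2300) = 0.01°
∠(j0.27 + 1.4) = arctan(0.27/1.4) = 10.92°
∠(j0.27 + 1.9) = arctan(0.27/1.9) = 8.09°
∠(j0.27 + 42) = arctan(0.27/42) = 0.37°
∠L(j0.27) = 0.05° + 0.01° − (10.92° + 8.09° + 0.37°) = -19.32°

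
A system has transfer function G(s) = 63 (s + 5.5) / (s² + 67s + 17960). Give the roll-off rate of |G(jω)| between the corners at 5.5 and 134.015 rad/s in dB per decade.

20 dB/decade

In this band the factors already past their corner are: zero at 5.5; net slope = 20 dB/decade.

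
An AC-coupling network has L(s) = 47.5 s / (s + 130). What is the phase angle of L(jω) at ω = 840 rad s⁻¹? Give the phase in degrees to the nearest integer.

9°

∠(j840) = 90.00°
∠(j840 + 130) = arctan(840/130) = 81.20°
∠L(j840) = 90.00° − 81.20° = 8.80°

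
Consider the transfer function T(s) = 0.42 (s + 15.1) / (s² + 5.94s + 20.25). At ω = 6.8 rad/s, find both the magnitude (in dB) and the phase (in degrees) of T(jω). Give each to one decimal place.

|j6.8 + 15.1| = √(6.8² + 15.1²) = 16.56
|(j6.8)² + 5.94(j6.8) + 20.25| = |-25.99 + j40.392| = 48.03
|T(j6.8)| = 0.42 × 16.56 / 48.03 = 0.14481
20 log₁₀(0.14481) = -16.78 dB
∠(j6.8 + 15.1) = arctan(6.8/15.1) = 24.24°
∠[(j6.8)² + 5.94(j6.8) + 20.25] = ∠[-25.99 + j40.392] = 122.76°
∠T(j6.8) = 24.24° − 122.76° = -98.52°

|T| = -16.8 dB, ∠T = -98.5 deg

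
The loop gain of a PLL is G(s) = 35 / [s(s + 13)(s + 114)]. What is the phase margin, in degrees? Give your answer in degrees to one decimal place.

Gain crossover: |G(jω)| = 1 at ω ≈ 0.0236 rad s⁻¹.
∠G(j0.0236) = −90° − arctan(0.0236/13) − arctan(0.0236/114) ≈ -90.12°
PM = 180° + (-90.12°) = 89.88°

89.9°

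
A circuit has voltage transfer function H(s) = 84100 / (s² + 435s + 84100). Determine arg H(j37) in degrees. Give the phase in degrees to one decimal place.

-11.0°

∠[(j37)² + 435(j37) + 84100] = ∠[82731 + j16095] = 11.01°
∠H(j37) = −11.01° = -11.01°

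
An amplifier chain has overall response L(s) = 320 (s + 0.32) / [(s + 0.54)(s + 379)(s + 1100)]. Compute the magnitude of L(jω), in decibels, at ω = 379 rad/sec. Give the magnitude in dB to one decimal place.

-65.8 dB

|j379 + 0.32| = √(379² + 0.32²) = 379
|j379 + 0.54| = √(379² + 0.54²) = 379
|j379 + 379| = √(379² + 379²) = 536
|j379 + 1100| = √(379² + 1100²) = 1163
|L(j379)| = 320 × 379 / (379 × 536 × 1163) = 0.00051315
20 log₁₀(0.00051315) = -65.80 dB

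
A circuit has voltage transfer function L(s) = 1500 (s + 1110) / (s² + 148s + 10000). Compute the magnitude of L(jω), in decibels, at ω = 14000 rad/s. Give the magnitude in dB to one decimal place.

|j14000 + 1110| = √(14000² + 1110²) = 1.404e+04
|(j14000)² + 148(j14000) + 10000| = |-1.9599e+08 + j2.072e+06| = 1.96e+08
|L(j14000)| = 1500 × 1.404e+04 / 1.96e+08 = 0.10748
20 log₁₀(0.10748) = -19.37 dB

-19.4 dB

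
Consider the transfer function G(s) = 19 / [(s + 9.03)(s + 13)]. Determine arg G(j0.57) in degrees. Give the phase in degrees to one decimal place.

∠(j0.57 + 9.03) = arctan(0.57/9.03) = 3.61°
∠(j0.57 + 13) = arctan(0.57/13) = 2.51°
∠G(j0.57) = − (3.61° + 2.51°) = -6.12°

-6.1 deg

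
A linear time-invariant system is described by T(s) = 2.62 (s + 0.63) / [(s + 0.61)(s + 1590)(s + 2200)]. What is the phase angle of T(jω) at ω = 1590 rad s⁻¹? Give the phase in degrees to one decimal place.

∠(j1590 + 0.63) = arctan(1590/0.63) = 89.98°
∠(j1590 + 0.61) = arctan(1590/0.61) = 89.98°
∠(j1590 + 1590) = arctan(1590/1590) = 45.00°
∠(j1590 + 2200) = arctan(1590/2200) = 35.86°
∠T(j1590) = 89.98° − (89.98° + 45.00° + 35.86°) = -80.86°

-80.9°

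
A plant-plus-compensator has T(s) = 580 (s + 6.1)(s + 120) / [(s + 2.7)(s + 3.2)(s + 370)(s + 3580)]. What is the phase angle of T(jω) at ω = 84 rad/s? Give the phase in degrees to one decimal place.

-69.3°

∠(j84 + 6.1) = arctan(84/6.1) = 85.85°
∠(j84 + 120) = arctan(84/120) = 34.99°
∠(j84 + 2.7) = arctan(84/2.7) = 88.16°
∠(j84 + 3.2) = arctan(84/3.2) = 87.82°
∠(j84 + 370) = arctan(84/370) = 12.79°
∠(j84 + 3580) = arctan(84/3580) = 1.34°
∠T(j84) = 85.85° + 34.99° − (88.16° + 87.82° + 12.79° + 1.34°) = -69.27°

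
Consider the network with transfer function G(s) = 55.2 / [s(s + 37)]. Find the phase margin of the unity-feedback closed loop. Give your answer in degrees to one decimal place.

87.7 deg

Gain crossover: |G(jω)| = 1 at ω ≈ 1.49 rad/s.
∠G(j1.49) = −90° − arctan(1.49/37) ≈ -92.31°
PM = 180° + (-92.31°) = 87.69°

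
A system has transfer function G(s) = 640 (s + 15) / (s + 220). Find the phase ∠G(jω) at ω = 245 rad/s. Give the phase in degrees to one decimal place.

∠(j245 + 15) = arctan(245/15) = 86.50°
∠(j245 + 220) = arctan(245/220) = 48.08°
∠G(j245) = 86.50° − 48.08° = 38.42°

38.4°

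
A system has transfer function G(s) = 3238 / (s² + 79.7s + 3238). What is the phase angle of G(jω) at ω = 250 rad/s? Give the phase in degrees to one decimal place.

∠[(j250)² + 79.7(j250) + 3238] = ∠[-59262 + j19925] = 161.42°
∠G(j250) = −161.42° = -161.42°

-161.4°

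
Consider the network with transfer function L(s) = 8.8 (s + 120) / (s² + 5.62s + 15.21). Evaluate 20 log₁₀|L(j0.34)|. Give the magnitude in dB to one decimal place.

|j0.34 + 120| = √(0.34² + 120²) = 120
|(j0.34)² + 5.62(j0.34) + 15.21| = |15.094 + j1.9108| = 15.21
|L(j0.34)| = 8.8 × 120 / 15.21 = 69.406
20 log₁₀(69.406) = 36.83 dB

36.8 dB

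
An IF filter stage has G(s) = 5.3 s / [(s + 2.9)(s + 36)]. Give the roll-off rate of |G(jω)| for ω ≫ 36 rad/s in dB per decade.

With 1 zero and 2 poles, the high-frequency asymptotic slope is 20 × (1 − 2) = -20 dB/decade.

-20 dB/decade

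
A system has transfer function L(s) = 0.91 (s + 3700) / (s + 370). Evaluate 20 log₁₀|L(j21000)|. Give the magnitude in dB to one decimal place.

|j21000 + 3700| = √(21000² + 3700²) = 2.132e+04
|j21000 + 370| = √(21000² + 370²) = 2.1e+04
|L(j21000)| = 0.91 × 2.132e+04 / 2.1e+04 = 0.92387
20 log₁₀(0.92387) = -0.69 dB

-0.7 dB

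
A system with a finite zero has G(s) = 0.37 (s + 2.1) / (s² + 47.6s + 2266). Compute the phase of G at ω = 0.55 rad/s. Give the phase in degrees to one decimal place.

14.0°

∠(j0.55 + 2.1) = arctan(0.55/2.1) = 14.68°
∠[(j0.55)² + 47.6(j0.55) + 2266] = ∠[2265.7 + j26.18] = 0.66°
∠G(j0.55) = 14.68° − 0.66° = 14.01°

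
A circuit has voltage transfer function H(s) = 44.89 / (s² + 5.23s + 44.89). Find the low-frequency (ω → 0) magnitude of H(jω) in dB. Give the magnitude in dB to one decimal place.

H(0) = 44.89 / 44.89 = 1
20 log₁₀(1) = 0.00 dB

0.0 dB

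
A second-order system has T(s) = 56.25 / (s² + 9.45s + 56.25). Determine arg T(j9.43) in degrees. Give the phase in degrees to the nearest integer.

∠[(j9.43)² + 9.45(j9.43) + 56.25] = ∠[-32.675 + j89.113] = 110.14°
∠T(j9.43) = −110.14° = -110.14°

-110°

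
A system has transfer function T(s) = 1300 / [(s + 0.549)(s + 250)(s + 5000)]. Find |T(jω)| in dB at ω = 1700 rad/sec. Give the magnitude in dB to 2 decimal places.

|j1700 + 0.549| = √(1700² + 0.549²) = 1700
|j1700 + 250| = √(1700² + 250²) = 1718
|j1700 + 5000| = √(1700² + 5000²) = 5281
|T(j1700)| = 1300 / (1700 × 1718 × 5281) = 8.427e-08
20 log₁₀(8.427e-08) = -141.486 dB

-141.49 dB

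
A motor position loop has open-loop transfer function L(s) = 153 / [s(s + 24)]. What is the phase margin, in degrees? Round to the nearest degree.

76 deg

Gain crossover: |L(jω)| = 1 at ω ≈ 6.17 rad s⁻¹.
∠L(j6.17) = −90° − arctan(6.17/24) ≈ -104.43°
PM = 180° + (-104.43°) = 75.57°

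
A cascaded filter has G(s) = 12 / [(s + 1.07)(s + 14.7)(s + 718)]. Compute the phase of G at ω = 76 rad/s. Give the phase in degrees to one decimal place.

-174.3 deg

∠(j76 + 1.07) = arctan(76/1.07) = 89.19°
∠(j76 + 14.7) = arctan(76/14.7) = 79.05°
∠(j76 + 718) = arctan(76/718) = 6.04°
∠G(j76) = − (89.19° + 79.05° + 6.04°) = -174.29°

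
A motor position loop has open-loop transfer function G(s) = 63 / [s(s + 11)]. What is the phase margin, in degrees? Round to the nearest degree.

65 deg

Gain crossover: |G(jω)| = 1 at ω ≈ 5.18 rad/s.
∠G(j5.18) = −90° − arctan(5.18/11) ≈ -115.22°
PM = 180° + (-115.22°) = 64.78°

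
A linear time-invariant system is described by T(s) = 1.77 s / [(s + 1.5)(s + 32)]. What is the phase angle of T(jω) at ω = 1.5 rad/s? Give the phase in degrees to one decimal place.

42.3°

∠(j1.5) = 90.00°
∠(j1.5 + 1.5) = arctan(1.5/1.5) = 45.00°
∠(j1.5 + 32) = arctan(1.5/32) = 2.68°
∠T(j1.5) = 90.00° − (45.00° + 2.68°) = 42.32°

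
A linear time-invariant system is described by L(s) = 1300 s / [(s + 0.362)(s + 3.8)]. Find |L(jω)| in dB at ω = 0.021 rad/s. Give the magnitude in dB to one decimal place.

|j0.021| = 0.021
|j0.021 + 0.362| = √(0.021² + 0.362²) = 0.3626
|j0.021 + 3.8| = √(0.021² + 3.8²) = 3.8
|L(j0.021)| = 1300 × 0.021 / (0.3626 × 3.8) = 19.812
20 log₁₀(19.812) = 25.94 dB

25.9 dB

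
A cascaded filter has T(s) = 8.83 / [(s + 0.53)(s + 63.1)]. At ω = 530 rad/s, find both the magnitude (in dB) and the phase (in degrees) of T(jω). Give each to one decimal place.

|j530 + 0.53| = √(530² + 0.53²) = 530
|j530 + 63.1| = √(530² + 63.1²) = 533.7
|T(j530)| = 8.83 / (530 × 533.7) = 3.1214e-05
20 log₁₀(3.1214e-05) = -90.11 dB
∠(j530 + 0.53) = arctan(530/0.53) = 89.94°
∠(j530 + 63.1) = arctan(530/63.1) = 83.21°
∠T(j530) = − (89.94° + 83.21°) = -173.15°

|T| = -90.1 dB, ∠T = -173.2°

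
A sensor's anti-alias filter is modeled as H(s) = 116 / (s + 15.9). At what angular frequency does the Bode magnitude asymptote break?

15.9 rad/sec

The single real pole at s = −15.9 gives a corner at ω = 15.9 rad/sec.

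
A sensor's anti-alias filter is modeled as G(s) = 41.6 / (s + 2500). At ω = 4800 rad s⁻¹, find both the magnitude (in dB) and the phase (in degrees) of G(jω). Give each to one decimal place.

|G| = -42.3 dB, ∠G = -62.5°

|j4800 + 2500| = √(4800² + 2500²) = 5412
|G(j4800)| = 41.6 / 5412 = 0.0076866
20 log₁₀(0.0076866) = -42.29 dB
∠(j4800 + 2500) = arctan(4800/2500) = 62.49°
∠G(j4800) = −62.49° = -62.49°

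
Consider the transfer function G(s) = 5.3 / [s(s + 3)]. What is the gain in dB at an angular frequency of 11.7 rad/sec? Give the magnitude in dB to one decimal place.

-28.5 dB

|j11.7 + 3| = √(11.7² + 3²) = 12.08
|j11.7| = 11.7
|G(j11.7)| = 5.3 / (12.08 × 11.7) = 0.037504
20 log₁₀(0.037504) = -28.52 dB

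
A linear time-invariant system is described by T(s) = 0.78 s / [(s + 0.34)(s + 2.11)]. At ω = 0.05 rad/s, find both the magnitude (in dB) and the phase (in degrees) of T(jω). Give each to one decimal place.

|T| = -25.4 dB, ∠T = 80.3 deg

|j0.05| = 0.05
|j0.05 + 0.34| = √(0.05² + 0.34²) = 0.3437
|j0.05 + 2.11| = √(0.05² + 2.11²) = 2.111
|T(j0.05)| = 0.78 × 0.05 / (0.3437 × 2.111) = 0.053769
20 log₁₀(0.053769) = -25.39 dB
∠(j0.05) = 90.00°
∠(j0.05 + 0.34) = arctan(0.05/0.34) = 8.37°
∠(j0.05 + 2.11) = arctan(0.05/2.11) = 1.36°
∠T(j0.05) = 90.00° − (8.37° + 1.36°) = 80.28°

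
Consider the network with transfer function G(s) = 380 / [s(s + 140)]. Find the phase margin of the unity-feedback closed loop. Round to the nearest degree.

Gain crossover: |G(jω)| = 1 at ω ≈ 2.71 rad/sec.
∠G(j2.71) = −90° − arctan(2.71/140) ≈ -91.11°
PM = 180° + (-91.11°) = 88.89°

89°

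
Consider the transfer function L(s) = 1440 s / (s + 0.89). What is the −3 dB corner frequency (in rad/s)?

0.89 rad/s

For a single-pole high-pass, the −3 dB point is at the pole: ω = 0.89 rad/s.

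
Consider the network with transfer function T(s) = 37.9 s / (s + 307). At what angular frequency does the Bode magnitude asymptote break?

307 rad/s

The single real pole at s = −307 gives a corner at ω = 307 rad/s.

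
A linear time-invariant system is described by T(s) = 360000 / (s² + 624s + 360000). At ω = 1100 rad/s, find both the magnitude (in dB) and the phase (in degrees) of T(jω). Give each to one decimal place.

|T| = -9.6 dB, ∠T = -141.1 deg

|(j1100)² + 624(j1100) + 360000| = |-8.5e+05 + j6.864e+05| = 1.093e+06
|T(j1100)| = 360000 / 1.093e+06 = 0.32951
20 log₁₀(0.32951) = -9.64 dB
∠[(j1100)² + 624(j1100) + 360000] = ∠[-8.5e+05 + j6.864e+05] = 141.08°
∠T(j1100) = −141.08° = -141.08°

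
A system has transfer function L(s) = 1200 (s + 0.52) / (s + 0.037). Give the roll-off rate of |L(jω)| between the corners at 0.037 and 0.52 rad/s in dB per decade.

-20 dB/decade

In this band the factors already past their corner are: pole at 0.037; net slope = -20 dB/decade.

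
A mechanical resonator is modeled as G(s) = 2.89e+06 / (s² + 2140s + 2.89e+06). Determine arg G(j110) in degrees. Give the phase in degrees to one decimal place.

∠[(j110)² + 2140(j110) + 2.89e+06] = ∠[2.8779e+06 + j2.354e+05] = 4.68°
∠G(j110) = −4.68° = -4.68°

-4.7°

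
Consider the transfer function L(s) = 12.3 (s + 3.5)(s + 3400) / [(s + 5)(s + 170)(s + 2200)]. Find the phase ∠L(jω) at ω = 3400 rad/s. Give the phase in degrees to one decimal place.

-99.2°

∠(j3400 + 3.5) = arctan(3400/3.5) = 89.94°
∠(j3400 + 3400) = arctan(3400/3400) = 45.00°
∠(j3400 + 5) = arctan(3400/5) = 89.92°
∠(j3400 + 170) = arctan(3400/170) = 87.14°
∠(j3400 + 2200) = arctan(3400/2200) = 57.09°
∠L(j3400) = 89.94° + 45.00° − (89.92° + 87.14° + 57.09°) = -99.21°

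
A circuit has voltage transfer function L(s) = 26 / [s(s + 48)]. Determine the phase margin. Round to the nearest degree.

89°

Gain crossover: |L(jω)| = 1 at ω ≈ 0.542 rad s⁻¹.
∠L(j0.542) = −90° − arctan(0.542/48) ≈ -90.65°
PM = 180° + (-90.65°) = 89.35°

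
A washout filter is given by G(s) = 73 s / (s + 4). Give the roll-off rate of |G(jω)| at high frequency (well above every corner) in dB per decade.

With 1 zero and 1 pole, the high-frequency asymptotic slope is 20 × (1 − 1) = 0 dB/decade.

0 dB/decade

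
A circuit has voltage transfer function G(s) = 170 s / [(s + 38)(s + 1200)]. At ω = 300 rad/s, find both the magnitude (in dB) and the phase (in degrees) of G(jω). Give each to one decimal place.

|G| = -17.3 dB, ∠G = -6.8 deg

|j300| = 300
|j300 + 38| = √(300² + 38²) = 302.4
|j300 + 1200| = √(300² + 1200²) = 1237
|G(j300)| = 170 × 300 / (302.4 × 1237) = 0.13635
20 log₁₀(0.13635) = -17.31 dB
∠(j300) = 90.00°
∠(j300 + 38) = arctan(300/38) = 82.78°
∠(j300 + 1200) = arctan(300/1200) = 14.04°
∠G(j300) = 90.00° − (82.78° + 14.04°) = -6.82°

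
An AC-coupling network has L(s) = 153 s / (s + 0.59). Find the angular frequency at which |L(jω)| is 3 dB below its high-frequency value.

For a single-pole high-pass, the −3 dB point is at the pole: ω = 0.59 rad/s.

0.59 rad/s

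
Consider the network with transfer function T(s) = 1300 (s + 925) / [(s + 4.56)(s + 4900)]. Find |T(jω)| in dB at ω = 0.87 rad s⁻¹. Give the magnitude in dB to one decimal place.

34.5 dB

|j0.87 + 925| = √(0.87² + 925²) = 925
|j0.87 + 4.56| = √(0.87² + 4.56²) = 4.642
|j0.87 + 4900| = √(0.87² + 4900²) = 4900
|T(j0.87)| = 1300 × 925 / (4.642 × 4900) = 52.864
20 log₁₀(52.864) = 34.46 dB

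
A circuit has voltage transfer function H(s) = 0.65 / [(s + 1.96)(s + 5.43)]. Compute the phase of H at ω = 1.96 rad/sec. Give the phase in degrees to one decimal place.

-64.8 deg

∠(j1.96 + 1.96) = arctan(1.96/1.96) = 45.00°
∠(j1.96 + 5.43) = arctan(1.96/5.43) = 19.85°
∠H(j1.96) = − (45.00° + 19.85°) = -64.85°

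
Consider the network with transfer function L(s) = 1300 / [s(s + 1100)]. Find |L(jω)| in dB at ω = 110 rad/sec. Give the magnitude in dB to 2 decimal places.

-39.42 dB

|j110 + 1100| = √(110² + 1100²) = 1105
|j110| = 110
|L(j110)| = 1300 / (1105 × 110) = 0.01069
20 log₁₀(0.01069) = -39.420 dB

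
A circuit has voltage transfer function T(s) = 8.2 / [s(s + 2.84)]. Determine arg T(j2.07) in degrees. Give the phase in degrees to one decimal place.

-126.1°

∠(j2.07 + 2.84) = arctan(2.07/2.84) = 36.09°
∠(j2.07) = 90.00°
∠T(j2.07) = − (36.09° + 90.00°) = -126.09°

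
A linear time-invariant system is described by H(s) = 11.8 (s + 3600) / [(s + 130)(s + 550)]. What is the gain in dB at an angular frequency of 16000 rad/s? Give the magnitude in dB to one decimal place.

-62.4 dB

|j16000 + 3600| = √(16000² + 3600²) = 1.64e+04
|j16000 + 130| = √(16000² + 130²) = 1.6e+04
|j16000 + 550| = √(16000² + 550²) = 1.601e+04
|H(j16000)| = 11.8 × 1.64e+04 / (1.6e+04 × 1.601e+04) = 0.00075547
20 log₁₀(0.00075547) = -62.44 dB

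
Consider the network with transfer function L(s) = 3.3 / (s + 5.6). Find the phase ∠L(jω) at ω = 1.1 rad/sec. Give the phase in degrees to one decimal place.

-11.1 deg

∠(j1.1 + 5.6) = arctan(1.1/5.6) = 11.11°
∠L(j1.1) = −11.11° = -11.11°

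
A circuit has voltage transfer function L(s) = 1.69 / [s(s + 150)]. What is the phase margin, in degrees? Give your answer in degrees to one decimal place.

Gain crossover: |L(jω)| = 1 at ω ≈ 0.0113 rad/s.
∠L(j0.0113) = −90° − arctan(0.0113/150) ≈ -90.00°
PM = 180° + (-90.00°) = 90.00°

90.0°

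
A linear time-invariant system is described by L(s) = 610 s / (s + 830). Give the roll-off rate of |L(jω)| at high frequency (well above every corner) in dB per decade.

0 dB/decade

With 1 zero and 1 pole, the high-frequency asymptotic slope is 20 × (1 − 1) = 0 dB/decade.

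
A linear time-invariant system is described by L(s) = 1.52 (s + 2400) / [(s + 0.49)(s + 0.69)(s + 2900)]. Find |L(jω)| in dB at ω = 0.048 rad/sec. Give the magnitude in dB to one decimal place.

11.3 dB

|j0.048 + 2400| = √(0.048² + 2400²) = 2400
|j0.048 + 0.49| = √(0.048² + 0.49²) = 0.4923
|j0.048 + 0.69| = √(0.048² + 0.69²) = 0.6917
|j0.048 + 2900| = √(0.048² + 2900²) = 2900
|L(j0.048)| = 1.52 × 2400 / (0.4923 × 0.6917 × 2900) = 3.6939
20 log₁₀(3.6939) = 11.35 dB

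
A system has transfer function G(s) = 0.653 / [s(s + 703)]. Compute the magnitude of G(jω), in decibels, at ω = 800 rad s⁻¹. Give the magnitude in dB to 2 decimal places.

|j800 + 703| = √(800² + 703²) = 1065
|j800| = 800
|G(j800)| = 0.653 / (1065 × 800) = 7.6644e-07
20 log₁₀(7.6644e-07) = -122.310 dB

-122.31 dB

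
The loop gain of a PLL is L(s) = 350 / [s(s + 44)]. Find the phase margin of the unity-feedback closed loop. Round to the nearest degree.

Gain crossover: |L(jω)| = 1 at ω ≈ 7.83 rad s⁻¹.
∠L(j7.83) = −90° − arctan(7.83/44) ≈ -100.09°
PM = 180° + (-100.09°) = 79.91°

80 deg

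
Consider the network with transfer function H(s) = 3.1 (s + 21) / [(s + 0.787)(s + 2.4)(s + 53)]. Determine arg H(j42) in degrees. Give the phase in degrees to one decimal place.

-150.6°

∠(j42 + 21) = arctan(42/21) = 63.43°
∠(j42 + 0.787) = arctan(42/0.787) = 88.93°
∠(j42 + 2.4) = arctan(42/2.4) = 86.73°
∠(j42 + 53) = arctan(42/53) = 38.40°
∠H(j42) = 63.43° − (88.93° + 86.73° + 38.40°) = -150.62°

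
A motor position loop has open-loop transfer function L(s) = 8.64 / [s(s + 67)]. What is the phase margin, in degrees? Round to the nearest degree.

90°

Gain crossover: |L(jω)| = 1 at ω ≈ 0.129 rad/s.
∠L(j0.129) = −90° − arctan(0.129/67) ≈ -90.11°
PM = 180° + (-90.11°) = 89.89°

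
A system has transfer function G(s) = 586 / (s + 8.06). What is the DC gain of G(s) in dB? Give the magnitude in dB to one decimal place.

G(0) = 586 / 8.06 = 72.705
20 log₁₀(72.705) = 37.23 dB

37.2 dB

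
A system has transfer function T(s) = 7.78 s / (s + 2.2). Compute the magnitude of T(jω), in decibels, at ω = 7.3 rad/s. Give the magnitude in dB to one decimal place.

17.4 dB

|j7.3| = 7.3
|j7.3 + 2.2| = √(7.3² + 2.2²) = 7.624
|T(j7.3)| = 7.78 × 7.3 / 7.624 = 7.4491
20 log₁₀(7.4491) = 17.44 dB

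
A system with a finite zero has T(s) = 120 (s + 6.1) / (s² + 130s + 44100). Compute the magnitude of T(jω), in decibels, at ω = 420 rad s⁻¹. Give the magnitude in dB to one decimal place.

-9.1 dB

|j420 + 6.1| = √(420² + 6.1²) = 420
|(j420)² + 130(j420) + 44100| = |-1.323e+05 + j54600| = 1.431e+05
|T(j420)| = 120 × 420 / 1.431e+05 = 0.35218
20 log₁₀(0.35218) = -9.06 dB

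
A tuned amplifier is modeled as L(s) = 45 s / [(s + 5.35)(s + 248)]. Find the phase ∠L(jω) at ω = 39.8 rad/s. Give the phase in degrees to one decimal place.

-1.5°

∠(j39.8) = 90.00°
∠(j39.8 + 5.35) = arctan(39.8/5.35) = 82.34°
∠(j39.8 + 248) = arctan(39.8/248) = 9.12°
∠L(j39.8) = 90.00° − (82.34° + 9.12°) = -1.46°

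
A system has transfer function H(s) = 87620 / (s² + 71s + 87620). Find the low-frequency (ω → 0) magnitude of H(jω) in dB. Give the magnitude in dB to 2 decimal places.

0.00 dB

H(0) = 87620 / 87620 = 1
20 log₁₀(1) = 0.000 dB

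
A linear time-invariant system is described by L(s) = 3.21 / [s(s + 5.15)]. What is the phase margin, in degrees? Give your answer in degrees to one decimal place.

Gain crossover: |L(jω)| = 1 at ω ≈ 0.619 rad/s.
∠L(j0.619) = −90° − arctan(0.619/5.15) ≈ -96.85°
PM = 180° + (-96.85°) = 83.15°

83.1°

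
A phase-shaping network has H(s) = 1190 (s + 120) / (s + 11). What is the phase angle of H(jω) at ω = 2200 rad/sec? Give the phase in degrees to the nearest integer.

-3°

∠(j2200 + 120) = arctan(2200/120) = 86.88°
∠(j2200 + 11) = arctan(2200/11) = 89.71°
∠H(j2200) = 86.88° − 89.71° = -2.84°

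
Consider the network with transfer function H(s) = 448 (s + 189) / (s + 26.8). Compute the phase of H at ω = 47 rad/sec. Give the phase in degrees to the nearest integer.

-46°

∠(j47 + 189) = arctan(47/189) = 13.96°
∠(j47 + 26.8) = arctan(47/26.8) = 60.31°
∠H(j47) = 13.96° − 60.31° = -46.34°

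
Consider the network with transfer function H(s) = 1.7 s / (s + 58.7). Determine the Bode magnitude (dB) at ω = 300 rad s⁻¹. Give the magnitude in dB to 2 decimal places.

|j300| = 300
|j300 + 58.7| = √(300² + 58.7²) = 305.7
|H(j300)| = 1.7 × 300 / 305.7 = 1.6684
20 log₁₀(1.6684) = 4.446 dB

4.45 dB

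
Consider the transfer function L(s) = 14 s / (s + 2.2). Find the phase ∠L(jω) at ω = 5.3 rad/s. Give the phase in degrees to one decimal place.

22.5°

∠(j5.3) = 90.00°
∠(j5.3 + 2.2) = arctan(5.3/2.2) = 67.46°
∠L(j5.3) = 90.00° − 67.46° = 22.54°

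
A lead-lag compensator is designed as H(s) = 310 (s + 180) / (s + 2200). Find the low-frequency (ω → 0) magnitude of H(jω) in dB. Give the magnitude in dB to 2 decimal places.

H(0) = 310 × 180 / 2200 = 25.364
20 log₁₀(25.364) = 28.084 dB

28.08 dB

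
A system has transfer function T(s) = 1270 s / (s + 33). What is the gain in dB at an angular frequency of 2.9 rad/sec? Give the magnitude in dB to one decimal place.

|j2.9| = 2.9
|j2.9 + 33| = √(2.9² + 33²) = 33.13
|T(j2.9)| = 1270 × 2.9 / 33.13 = 111.18
20 log₁₀(111.18) = 40.92 dB

40.9 dB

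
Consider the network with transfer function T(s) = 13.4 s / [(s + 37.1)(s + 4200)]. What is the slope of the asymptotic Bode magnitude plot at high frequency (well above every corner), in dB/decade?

-20 dB/decade

With 1 zero and 2 poles, the high-frequency asymptotic slope is 20 × (1 − 2) = -20 dB/decade.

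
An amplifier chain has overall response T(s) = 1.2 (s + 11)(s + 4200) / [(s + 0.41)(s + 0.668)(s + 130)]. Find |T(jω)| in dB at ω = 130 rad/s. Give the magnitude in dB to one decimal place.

-13.5 dB

|j130 + 11| = √(130² + 11²) = 130.5
|j130 + 4200| = √(130² + 4200²) = 4202
|j130 + 0.41| = √(130² + 0.41²) = 130
|j130 + 0.668| = √(130² + 0.668²) = 130
|j130 + 130| = √(130² + 130²) = 183.8
|T(j130)| = 1.2 × 130.5 × 4202 / (130 × 130 × 183.8) = 0.21173
20 log₁₀(0.21173) = -13.48 dB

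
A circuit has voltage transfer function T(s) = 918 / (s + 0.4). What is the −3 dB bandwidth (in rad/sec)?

0.4 rad/sec

For a single-pole low-pass, the −3 dB point is at the pole: ω = 0.4 rad/sec.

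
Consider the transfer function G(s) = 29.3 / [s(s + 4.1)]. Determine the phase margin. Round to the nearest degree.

Gain crossover: |G(jω)| = 1 at ω ≈ 4.7 rad/s.
∠G(j4.7) = −90° − arctan(4.7/4.1) ≈ -138.89°
PM = 180° + (-138.89°) = 41.11°

41°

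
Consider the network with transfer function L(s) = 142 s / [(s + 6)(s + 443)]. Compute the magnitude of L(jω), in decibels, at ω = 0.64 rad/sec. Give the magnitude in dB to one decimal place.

-29.4 dB

|j0.64| = 0.64
|j0.64 + 6| = √(0.64² + 6²) = 6.034
|j0.64 + 443| = √(0.64² + 443²) = 443
|L(j0.64)| = 142 × 0.64 / (6.034 × 443) = 0.033998
20 log₁₀(0.033998) = -29.37 dB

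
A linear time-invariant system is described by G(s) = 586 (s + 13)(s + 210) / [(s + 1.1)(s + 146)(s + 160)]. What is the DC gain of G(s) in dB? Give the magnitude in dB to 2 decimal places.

35.88 dB

G(0) = 586 × 13 × 210 / (1.1 × 146 × 160) = 62.258
20 log₁₀(62.258) = 35.884 dB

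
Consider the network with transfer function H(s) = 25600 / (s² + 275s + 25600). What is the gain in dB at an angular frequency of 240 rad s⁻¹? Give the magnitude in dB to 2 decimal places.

-9.14 dB

|(j240)² + 275(j240) + 25600| = |-32000 + j66000| = 7.335e+04
|H(j240)| = 25600 / 7.335e+04 = 0.34902
20 log₁₀(0.34902) = -9.143 dB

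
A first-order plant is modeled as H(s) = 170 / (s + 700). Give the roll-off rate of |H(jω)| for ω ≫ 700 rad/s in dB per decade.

With 0 zeros and 1 pole, the high-frequency asymptotic slope is 20 × (0 − 1) = -20 dB/decade.

-20 dB/decade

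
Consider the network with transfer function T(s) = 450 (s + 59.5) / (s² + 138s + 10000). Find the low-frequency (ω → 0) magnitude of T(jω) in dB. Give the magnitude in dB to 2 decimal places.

T(0) = 450 × 59.5 / 10000 = 2.6775
20 log₁₀(2.6775) = 8.555 dB

8.55 dB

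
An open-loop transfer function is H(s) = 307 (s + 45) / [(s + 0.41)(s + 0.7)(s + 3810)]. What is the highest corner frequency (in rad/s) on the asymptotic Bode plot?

3810 rad/s

Break frequencies occur at each pole and zero magnitude: 0.41 rad/s, 0.7 rad/s, 45 rad/s, 3810 rad/s.
The highest is 3810 rad/s.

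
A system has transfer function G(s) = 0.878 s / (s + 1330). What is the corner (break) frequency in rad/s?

The single real pole at s = −1330 gives a corner at ω = 1330 rad/s.

1330 rad/s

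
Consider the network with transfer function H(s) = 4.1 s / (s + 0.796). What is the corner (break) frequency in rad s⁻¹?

The single real pole at s = −0.796 gives a corner at ω = 0.796 rad s⁻¹.

0.796 rad s⁻¹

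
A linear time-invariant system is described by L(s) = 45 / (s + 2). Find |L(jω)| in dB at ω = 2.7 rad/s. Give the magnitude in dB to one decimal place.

22.5 dB

|j2.7 + 2| = √(2.7² + 2²) = 3.36
|L(j2.7)| = 45 / 3.36 = 13.393
20 log₁₀(13.393) = 22.54 dB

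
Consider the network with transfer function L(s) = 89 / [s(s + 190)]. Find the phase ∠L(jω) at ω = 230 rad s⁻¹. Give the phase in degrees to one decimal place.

∠(j230 + 190) = arctan(230/190) = 50.44°
∠(j230) = 90.00°
∠L(j230) = − (50.44° + 90.00°) = -140.44°

-140.4 deg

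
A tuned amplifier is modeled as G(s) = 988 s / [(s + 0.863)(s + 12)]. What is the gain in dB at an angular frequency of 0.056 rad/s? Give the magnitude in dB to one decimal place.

14.5 dB

|j0.056| = 0.056
|j0.056 + 0.863| = √(0.056² + 0.863²) = 0.8648
|j0.056 + 12| = √(0.056² + 12²) = 12
|G(j0.056)| = 988 × 0.056 / (0.8648 × 12) = 5.3313
20 log₁₀(5.3313) = 14.54 dB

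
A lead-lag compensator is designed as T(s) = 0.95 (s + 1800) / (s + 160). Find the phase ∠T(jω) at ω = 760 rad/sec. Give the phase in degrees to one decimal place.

∠(j760 + 1800) = arctan(760/1800) = 22.89°
∠(j760 + 160) = arctan(760/160) = 78.11°
∠T(j760) = 22.89° − 78.11° = -55.22°

-55.2°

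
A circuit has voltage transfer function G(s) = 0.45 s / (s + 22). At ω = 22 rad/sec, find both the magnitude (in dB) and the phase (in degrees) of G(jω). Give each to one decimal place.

|j22| = 22
|j22 + 22| = √(22² + 22²) = 31.11
|G(j22)| = 0.45 × 22 / 31.11 = 0.3182
20 log₁₀(0.3182) = -9.95 dB
∠(j22) = 90.00°
∠(j22 + 22) = arctan(22/22) = 45.00°
∠G(j22) = 90.00° − 45.00° = 45.00°

|G| = -9.9 dB, ∠G = 45.0°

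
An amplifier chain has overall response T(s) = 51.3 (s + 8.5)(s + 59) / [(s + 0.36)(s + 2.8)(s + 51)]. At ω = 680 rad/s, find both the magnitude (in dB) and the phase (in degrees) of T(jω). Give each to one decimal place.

|T| = -22.4 dB, ∠T = -91.1°

|j680 + 8.5| = √(680² + 8.5²) = 680.1
|j680 + 59| = √(680² + 59²) = 682.6
|j680 + 0.36| = √(680² + 0.36²) = 680
|j680 + 2.8| = √(680² + 2.8²) = 680
|j680 + 51| = √(680² + 51²) = 681.9
|T(j680)| = 51.3 × 680.1 × 682.6 / (680 × 680 × 681.9) = 0.075518
20 log₁₀(0.075518) = -22.44 dB
∠(j680 + 8.5) = arctan(680/8.5) = 89.28°
∠(j680 + 59) = arctan(680/59) = 85.04°
∠(j680 + 0.36) = arctan(680/0.36) = 89.97°
∠(j680 + 2.8) = arctan(680/2.8) = 89.76°
∠(j680 + 51) = arctan(680/51) = 85.71°
∠T(j680) = 89.28° + 85.04° − (89.97° + 89.76° + 85.71°) = -91.12°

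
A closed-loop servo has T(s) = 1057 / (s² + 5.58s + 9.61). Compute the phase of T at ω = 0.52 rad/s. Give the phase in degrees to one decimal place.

∠[(j0.52)² + 5.58(j0.52) + 9.61] = ∠[9.3396 + j2.9016] = 17.26°
∠T(j0.52) = −17.26° = -17.26°

-17.3°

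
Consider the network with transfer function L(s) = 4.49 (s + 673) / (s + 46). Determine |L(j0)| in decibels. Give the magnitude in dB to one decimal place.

L(0) = 4.49 × 673 / 46 = 65.691
20 log₁₀(65.691) = 36.35 dB

36.4 dB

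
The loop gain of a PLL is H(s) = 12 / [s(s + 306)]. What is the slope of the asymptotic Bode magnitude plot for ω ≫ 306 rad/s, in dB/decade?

-40 dB/decade

With 0 zeros and 2 poles, the high-frequency asymptotic slope is 20 × (0 − 2) = -40 dB/decade.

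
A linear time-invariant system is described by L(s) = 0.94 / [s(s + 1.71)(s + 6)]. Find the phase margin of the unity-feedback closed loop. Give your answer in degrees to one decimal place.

86.1 deg

Gain crossover: |L(jω)| = 1 at ω ≈ 0.0915 rad/s.
∠L(j0.0915) = −90° − arctan(0.0915/1.71) − arctan(0.0915/6) ≈ -93.94°
PM = 180° + (-93.94°) = 86.06°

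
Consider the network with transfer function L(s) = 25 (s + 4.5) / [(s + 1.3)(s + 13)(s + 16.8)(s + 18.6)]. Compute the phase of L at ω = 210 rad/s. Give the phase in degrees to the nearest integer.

-258 deg

∠(j210 + 4.5) = arctan(210/4.5) = 88.77°
∠(j210 + 1.3) = arctan(210/1.3) = 89.65°
∠(j210 + 13) = arctan(210/13) = 86.46°
∠(j210 + 16.8) = arctan(210/16.8) = 85.43°
∠(j210 + 18.6) = arctan(210/18.6) = 84.94°
∠L(j210) = 88.77° − (89.65° + 86.46° + 85.43° + 84.94°) = -257.70°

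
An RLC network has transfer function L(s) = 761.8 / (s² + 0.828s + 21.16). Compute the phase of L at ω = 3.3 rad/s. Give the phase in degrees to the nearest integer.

-15°

∠[(j3.3)² + 0.828(j3.3) + 21.16] = ∠[10.27 + j2.7324] = 14.90°
∠L(j3.3) = −14.90° = -14.90°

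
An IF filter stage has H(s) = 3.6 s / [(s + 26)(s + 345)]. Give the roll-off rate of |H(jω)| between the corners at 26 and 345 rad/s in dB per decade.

0 dB/decade

In this band the factors already past their corner are: 1 differentiator zero, pole at 26; net slope = 0 dB/decade.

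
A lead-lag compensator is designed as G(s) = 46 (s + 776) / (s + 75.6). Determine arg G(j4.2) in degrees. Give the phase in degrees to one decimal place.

-2.9°

∠(j4.2 + 776) = arctan(4.2/776) = 0.31°
∠(j4.2 + 75.6) = arctan(4.2/75.6) = 3.18°
∠G(j4.2) = 0.31° − 3.18° = -2.87°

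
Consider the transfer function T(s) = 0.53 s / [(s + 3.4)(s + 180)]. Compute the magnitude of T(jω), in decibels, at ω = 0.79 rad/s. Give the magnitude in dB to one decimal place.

-63.5 dB

|j0.79| = 0.79
|j0.79 + 3.4| = √(0.79² + 3.4²) = 3.491
|j0.79 + 180| = √(0.79² + 180²) = 180
|T(j0.79)| = 0.53 × 0.79 / (3.491 × 180) = 0.00066639
20 log₁₀(0.00066639) = -63.53 dB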